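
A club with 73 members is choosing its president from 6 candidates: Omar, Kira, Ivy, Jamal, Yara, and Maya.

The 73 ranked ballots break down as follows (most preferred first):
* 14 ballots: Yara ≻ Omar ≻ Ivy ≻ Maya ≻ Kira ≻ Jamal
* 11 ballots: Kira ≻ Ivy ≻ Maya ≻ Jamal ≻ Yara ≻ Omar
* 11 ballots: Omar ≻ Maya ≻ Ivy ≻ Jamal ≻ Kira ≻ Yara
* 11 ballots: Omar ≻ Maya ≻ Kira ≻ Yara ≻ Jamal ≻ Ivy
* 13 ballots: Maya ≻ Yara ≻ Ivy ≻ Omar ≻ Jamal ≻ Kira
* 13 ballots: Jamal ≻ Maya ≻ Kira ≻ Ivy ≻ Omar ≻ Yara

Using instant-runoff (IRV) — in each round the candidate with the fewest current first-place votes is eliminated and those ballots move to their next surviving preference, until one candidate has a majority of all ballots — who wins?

Maya

Round 1: Omar 22, Kira 11, Ivy 0, Jamal 13, Yara 14, Maya 13. Ivy eliminated.
Round 2: Omar 22, Kira 11, Jamal 13, Yara 14, Maya 13. Kira eliminated.
Round 3: Omar 22, Jamal 13, Yara 14, Maya 24. Jamal eliminated.
Round 4: Omar 22, Yara 14, Maya 37. Maya has a majority (≥37).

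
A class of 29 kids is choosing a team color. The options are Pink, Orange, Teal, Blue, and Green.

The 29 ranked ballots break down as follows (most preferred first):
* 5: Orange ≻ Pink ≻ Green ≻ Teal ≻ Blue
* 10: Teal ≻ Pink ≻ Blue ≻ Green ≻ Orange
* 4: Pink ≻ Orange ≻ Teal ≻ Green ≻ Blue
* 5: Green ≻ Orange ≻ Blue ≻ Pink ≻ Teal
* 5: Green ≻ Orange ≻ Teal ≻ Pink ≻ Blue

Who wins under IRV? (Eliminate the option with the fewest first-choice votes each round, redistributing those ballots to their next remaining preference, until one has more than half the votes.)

Round 1: Pink 4, Orange 5, Teal 10, Blue 0, Green 10. Blue eliminated.
Round 2: Pink 4, Orange 5, Teal 10, Green 10. Pink eliminated.
Round 3: Orange 9, Teal 10, Green 10. Orange eliminated.
Round 4: Teal 14, Green 15. Green has a majority (≥15).

Green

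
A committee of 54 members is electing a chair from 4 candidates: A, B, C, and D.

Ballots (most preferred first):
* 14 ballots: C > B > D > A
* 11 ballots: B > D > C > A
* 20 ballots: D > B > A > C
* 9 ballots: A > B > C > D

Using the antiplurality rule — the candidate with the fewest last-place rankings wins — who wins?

Last-place votes: A 25, B 0, C 20, D 9.

B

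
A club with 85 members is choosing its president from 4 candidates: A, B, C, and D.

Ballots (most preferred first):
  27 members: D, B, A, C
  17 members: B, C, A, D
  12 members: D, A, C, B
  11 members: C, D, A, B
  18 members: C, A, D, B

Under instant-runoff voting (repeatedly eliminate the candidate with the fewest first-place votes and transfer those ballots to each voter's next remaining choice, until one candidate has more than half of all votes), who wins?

C

Round 1: A 0, B 17, C 29, D 39. A eliminated.
Round 2: B 17, C 29, D 39. B eliminated.
Round 3: C 46, D 39. C has a majority (≥43).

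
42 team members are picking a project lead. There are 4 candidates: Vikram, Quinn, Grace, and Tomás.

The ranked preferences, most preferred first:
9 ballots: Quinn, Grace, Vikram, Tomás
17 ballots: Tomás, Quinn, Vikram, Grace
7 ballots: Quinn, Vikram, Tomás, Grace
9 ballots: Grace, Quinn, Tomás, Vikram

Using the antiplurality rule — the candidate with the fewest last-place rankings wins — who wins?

Last-place votes: Vikram 9, Quinn 0, Grace 24, Tomás 9.

Quinn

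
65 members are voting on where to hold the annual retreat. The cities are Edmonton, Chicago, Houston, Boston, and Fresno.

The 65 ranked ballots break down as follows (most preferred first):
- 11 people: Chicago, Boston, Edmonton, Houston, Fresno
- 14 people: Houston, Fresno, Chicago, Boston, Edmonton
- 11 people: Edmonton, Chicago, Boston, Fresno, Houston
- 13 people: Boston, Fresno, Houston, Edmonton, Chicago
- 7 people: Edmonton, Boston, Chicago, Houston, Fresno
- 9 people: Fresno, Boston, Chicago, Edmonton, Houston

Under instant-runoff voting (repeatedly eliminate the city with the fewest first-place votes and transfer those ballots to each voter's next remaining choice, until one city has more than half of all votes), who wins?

Boston

Round 1: Edmonton 18, Chicago 11, Houston 14, Boston 13, Fresno 9. Fresno eliminated.
Round 2: Edmonton 18, Chicago 11, Houston 14, Boston 22. Chicago eliminated.
Round 3: Edmonton 18, Houston 14, Boston 33. Boston has a majority (≥33).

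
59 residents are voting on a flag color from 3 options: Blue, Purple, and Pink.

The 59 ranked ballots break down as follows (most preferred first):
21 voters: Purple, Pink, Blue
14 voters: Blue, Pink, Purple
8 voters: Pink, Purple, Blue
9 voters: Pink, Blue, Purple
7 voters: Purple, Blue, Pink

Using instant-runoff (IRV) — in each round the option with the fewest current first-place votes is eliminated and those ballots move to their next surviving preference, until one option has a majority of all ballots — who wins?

Round 1: Blue 14, Purple 28, Pink 17. Blue eliminated.
Round 2: Purple 28, Pink 31. Pink has a majority (≥30).

Pink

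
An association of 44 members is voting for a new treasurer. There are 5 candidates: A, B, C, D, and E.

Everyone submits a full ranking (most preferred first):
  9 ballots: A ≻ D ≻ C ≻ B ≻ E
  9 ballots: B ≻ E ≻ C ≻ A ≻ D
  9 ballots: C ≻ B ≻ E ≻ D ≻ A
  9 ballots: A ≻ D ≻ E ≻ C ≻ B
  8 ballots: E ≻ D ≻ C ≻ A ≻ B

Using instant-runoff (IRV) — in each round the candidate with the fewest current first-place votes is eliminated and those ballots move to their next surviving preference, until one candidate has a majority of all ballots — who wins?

C

Round 1: A 18, B 9, C 9, D 0, E 8. D eliminated.
Round 2: A 18, B 9, C 9, E 8. E eliminated.
Round 3: A 18, B 9, C 17. B eliminated.
Round 4: A 18, C 26. C has a majority (≥23).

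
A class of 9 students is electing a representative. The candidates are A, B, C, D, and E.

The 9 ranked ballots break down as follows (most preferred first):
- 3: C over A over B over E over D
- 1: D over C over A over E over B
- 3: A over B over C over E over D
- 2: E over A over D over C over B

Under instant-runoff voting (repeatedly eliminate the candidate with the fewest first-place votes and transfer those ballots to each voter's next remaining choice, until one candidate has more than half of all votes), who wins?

Round 1: A 3, B 0, C 3, D 1, E 2. B eliminated.
Round 2: A 3, C 3, D 1, E 2. D eliminated.
Round 3: A 3, C 4, E 2. E eliminated.
Round 4: A 5, C 4. A has a majority (≥5).

A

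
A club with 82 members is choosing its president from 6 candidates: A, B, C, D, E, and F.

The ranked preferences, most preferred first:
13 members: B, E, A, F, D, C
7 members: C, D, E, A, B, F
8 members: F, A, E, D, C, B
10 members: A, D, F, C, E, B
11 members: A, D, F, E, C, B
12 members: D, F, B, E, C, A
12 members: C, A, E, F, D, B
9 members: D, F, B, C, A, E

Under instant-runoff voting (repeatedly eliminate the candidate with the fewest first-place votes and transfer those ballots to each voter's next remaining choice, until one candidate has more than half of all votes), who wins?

Round 1: A 21, B 13, C 19, D 21, E 0, F 8. E eliminated.
Round 2: A 21, B 13, C 19, D 21, F 8. F eliminated.
Round 3: A 29, B 13, C 19, D 21. B eliminated.
Round 4: A 42, C 19, D 21. A has a majority (≥42).

A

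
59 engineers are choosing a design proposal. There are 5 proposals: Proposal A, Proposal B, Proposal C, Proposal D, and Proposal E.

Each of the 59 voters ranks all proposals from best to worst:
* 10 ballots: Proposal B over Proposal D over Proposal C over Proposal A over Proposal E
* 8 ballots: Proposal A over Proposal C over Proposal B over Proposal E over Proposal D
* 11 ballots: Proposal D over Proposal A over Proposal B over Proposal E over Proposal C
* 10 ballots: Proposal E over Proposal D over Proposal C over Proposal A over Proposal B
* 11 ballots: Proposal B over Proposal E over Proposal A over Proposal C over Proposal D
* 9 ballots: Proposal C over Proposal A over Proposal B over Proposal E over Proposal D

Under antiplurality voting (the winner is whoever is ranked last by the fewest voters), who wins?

Last-place votes: Proposal A 0, Proposal B 10, Proposal C 11, Proposal D 28, Proposal E 10.

Proposal A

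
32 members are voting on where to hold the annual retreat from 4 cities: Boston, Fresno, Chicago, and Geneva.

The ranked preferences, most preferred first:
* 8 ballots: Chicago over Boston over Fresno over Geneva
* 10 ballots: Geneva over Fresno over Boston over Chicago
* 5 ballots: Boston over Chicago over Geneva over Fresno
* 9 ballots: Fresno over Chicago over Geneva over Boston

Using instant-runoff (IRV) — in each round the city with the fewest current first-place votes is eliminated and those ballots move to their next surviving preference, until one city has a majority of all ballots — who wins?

Round 1: Boston 5, Fresno 9, Chicago 8, Geneva 10. Boston eliminated.
Round 2: Fresno 9, Chicago 13, Geneva 10. Fresno eliminated.
Round 3: Chicago 22, Geneva 10. Chicago has a majority (≥17).

Chicago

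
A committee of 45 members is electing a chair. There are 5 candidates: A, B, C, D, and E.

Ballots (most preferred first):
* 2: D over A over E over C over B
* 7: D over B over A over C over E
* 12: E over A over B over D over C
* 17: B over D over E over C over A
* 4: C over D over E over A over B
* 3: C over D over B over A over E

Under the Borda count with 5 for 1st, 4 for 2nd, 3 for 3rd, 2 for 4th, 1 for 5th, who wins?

D

A: 2×4 + 7×3 + 12×4 + 17×1 + 4×2 + 3×2 = 108
B: 2×1 + 7×4 + 12×3 + 17×5 + 4×1 + 3×3 = 164
C: 2×2 + 7×2 + 12×1 + 17×2 + 4×5 + 3×5 = 99
D: 2×5 + 7×5 + 12×2 + 17×4 + 4×4 + 3×4 = 165
E: 2×3 + 7×1 + 12×5 + 17×3 + 4×3 + 3×1 = 139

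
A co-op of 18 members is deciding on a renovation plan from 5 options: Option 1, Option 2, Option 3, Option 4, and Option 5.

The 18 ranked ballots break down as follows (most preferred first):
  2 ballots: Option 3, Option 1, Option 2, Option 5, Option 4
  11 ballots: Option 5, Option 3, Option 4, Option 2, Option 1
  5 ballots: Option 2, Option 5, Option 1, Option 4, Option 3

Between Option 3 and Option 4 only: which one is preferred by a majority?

Option 3 is ranked above Option 4 on 13 ballots; Option 4 above Option 3 on 5.

Option 3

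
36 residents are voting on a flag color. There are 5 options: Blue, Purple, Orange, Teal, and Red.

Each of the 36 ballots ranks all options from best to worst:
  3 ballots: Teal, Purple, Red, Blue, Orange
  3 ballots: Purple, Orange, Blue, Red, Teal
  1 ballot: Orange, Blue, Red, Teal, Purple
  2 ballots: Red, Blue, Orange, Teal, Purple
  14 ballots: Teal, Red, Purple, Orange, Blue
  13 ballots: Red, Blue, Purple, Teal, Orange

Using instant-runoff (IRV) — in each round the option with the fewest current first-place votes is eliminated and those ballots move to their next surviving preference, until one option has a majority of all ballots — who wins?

Red

Round 1: Blue 0, Purple 3, Orange 1, Teal 17, Red 15. Blue eliminated.
Round 2: Purple 3, Orange 1, Teal 17, Red 15. Orange eliminated.
Round 3: Purple 3, Teal 17, Red 16. Purple eliminated.
Round 4: Teal 17, Red 19. Red has a majority (≥19).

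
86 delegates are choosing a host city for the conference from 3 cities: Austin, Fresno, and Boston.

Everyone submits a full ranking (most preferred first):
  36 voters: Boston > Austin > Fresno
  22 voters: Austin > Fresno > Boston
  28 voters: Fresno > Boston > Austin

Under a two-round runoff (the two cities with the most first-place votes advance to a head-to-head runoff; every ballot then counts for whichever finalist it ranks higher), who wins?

Fresno

Round 1 first-place votes: Austin 22, Fresno 28, Boston 36. Boston and Fresno advance.
Runoff: Boston is ranked above Fresno on 36 ballots, Fresno above Boston on 50.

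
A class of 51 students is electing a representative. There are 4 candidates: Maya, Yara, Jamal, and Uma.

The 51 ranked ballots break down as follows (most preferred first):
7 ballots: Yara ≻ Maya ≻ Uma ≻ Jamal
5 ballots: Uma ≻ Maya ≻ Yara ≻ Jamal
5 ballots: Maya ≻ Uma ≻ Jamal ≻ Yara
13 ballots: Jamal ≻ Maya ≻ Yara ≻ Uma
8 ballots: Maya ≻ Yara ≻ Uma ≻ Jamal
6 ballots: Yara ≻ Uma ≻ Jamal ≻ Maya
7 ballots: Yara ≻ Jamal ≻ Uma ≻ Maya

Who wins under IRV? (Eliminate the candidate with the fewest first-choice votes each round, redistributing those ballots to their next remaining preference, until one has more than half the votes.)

Maya

Round 1: Maya 13, Yara 20, Jamal 13, Uma 5. Uma eliminated.
Round 2: Maya 18, Yara 20, Jamal 13. Jamal eliminated.
Round 3: Maya 31, Yara 20. Maya has a majority (≥26).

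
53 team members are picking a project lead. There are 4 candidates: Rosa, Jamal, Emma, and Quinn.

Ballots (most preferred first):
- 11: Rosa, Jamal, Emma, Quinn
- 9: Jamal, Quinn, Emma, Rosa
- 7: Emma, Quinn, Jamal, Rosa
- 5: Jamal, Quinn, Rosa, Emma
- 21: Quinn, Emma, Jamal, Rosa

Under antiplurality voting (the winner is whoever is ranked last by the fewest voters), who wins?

Jamal

Last-place votes: Rosa 37, Jamal 0, Emma 5, Quinn 11.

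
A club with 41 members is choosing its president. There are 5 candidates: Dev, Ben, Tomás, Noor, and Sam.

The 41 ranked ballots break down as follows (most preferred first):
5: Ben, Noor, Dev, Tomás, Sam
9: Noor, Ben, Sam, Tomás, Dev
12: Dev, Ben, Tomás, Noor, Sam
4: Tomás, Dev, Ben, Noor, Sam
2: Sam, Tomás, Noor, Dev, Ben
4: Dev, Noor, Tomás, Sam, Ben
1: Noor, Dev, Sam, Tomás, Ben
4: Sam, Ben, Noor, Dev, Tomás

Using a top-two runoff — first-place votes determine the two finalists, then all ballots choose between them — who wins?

Noor

Round 1 first-place votes: Dev 16, Ben 5, Tomás 4, Noor 10, Sam 6. Dev and Noor advance.
Runoff: Dev is ranked above Noor on 20 ballots, Noor above Dev on 21.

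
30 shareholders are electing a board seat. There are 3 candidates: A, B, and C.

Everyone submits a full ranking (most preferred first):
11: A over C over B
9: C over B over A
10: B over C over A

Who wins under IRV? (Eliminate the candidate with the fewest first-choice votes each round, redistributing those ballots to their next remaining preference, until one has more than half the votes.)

Round 1: A 11, B 10, C 9. C eliminated.
Round 2: A 11, B 19. B has a majority (≥16).

B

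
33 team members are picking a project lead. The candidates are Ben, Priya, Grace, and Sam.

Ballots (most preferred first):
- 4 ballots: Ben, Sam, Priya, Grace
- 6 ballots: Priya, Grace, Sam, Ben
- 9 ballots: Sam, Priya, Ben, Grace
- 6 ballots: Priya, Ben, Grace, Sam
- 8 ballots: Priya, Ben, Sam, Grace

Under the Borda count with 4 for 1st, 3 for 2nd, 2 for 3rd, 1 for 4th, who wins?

Ben: 4×4 + 6×1 + 9×2 + 6×3 + 8×3 = 82
Priya: 4×2 + 6×4 + 9×3 + 6×4 + 8×4 = 115
Grace: 4×1 + 6×3 + 9×1 + 6×2 + 8×1 = 51
Sam: 4×3 + 6×2 + 9×4 + 6×1 + 8×2 = 82

Priya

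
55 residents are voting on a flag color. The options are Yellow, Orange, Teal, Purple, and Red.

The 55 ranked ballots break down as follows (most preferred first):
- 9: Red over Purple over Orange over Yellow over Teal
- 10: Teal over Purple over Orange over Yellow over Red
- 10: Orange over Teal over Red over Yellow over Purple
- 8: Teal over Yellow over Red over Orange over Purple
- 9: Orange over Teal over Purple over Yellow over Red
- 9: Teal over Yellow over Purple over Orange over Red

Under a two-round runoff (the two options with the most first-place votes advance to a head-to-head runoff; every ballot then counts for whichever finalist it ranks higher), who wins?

Orange

Round 1 first-place votes: Yellow 0, Orange 19, Teal 27, Purple 0, Red 9. Teal and Orange advance.
Runoff: Teal is ranked above Orange on 27 ballots, Orange above Teal on 28.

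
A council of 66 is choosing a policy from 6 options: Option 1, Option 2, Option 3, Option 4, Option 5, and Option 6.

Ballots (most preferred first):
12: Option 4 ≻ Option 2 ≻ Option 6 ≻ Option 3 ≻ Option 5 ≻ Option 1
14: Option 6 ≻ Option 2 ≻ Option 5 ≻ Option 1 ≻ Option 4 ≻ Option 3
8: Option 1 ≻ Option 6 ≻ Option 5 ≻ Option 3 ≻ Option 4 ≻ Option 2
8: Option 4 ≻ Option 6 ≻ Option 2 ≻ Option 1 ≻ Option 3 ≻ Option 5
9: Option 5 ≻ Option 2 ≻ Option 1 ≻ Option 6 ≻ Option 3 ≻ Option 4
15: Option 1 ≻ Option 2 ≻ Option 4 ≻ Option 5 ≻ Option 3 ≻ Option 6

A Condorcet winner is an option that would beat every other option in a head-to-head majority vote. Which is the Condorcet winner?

Option 2 vs Option 1: 43–23
Option 2 vs Option 3: 58–8
Option 2 vs Option 4: 38–28
Option 2 vs Option 5: 49–17
Option 2 vs Option 6: 36–30
Option 2 beats every other option.

Option 2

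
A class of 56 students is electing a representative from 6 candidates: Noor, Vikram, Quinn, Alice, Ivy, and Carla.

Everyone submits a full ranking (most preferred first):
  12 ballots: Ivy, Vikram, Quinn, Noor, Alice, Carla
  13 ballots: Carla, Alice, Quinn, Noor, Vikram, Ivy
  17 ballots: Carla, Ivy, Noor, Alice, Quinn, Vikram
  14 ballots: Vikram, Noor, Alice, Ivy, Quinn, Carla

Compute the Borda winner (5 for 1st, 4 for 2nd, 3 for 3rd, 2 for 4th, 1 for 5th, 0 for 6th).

Noor

Noor: 12×2 + 13×2 + 17×3 + 14×4 = 157
Vikram: 12×4 + 13×1 + 17×0 + 14×5 = 131
Quinn: 12×3 + 13×3 + 17×1 + 14×1 = 106
Alice: 12×1 + 13×4 + 17×2 + 14×3 = 140
Ivy: 12×5 + 13×0 + 17×4 + 14×2 = 156
Carla: 12×0 + 13×5 + 17×5 + 14×0 = 150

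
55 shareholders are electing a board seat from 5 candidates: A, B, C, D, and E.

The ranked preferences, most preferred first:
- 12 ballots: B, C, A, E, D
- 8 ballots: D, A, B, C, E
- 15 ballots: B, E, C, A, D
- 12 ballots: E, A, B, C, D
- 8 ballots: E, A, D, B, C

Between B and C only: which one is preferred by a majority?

B

B is ranked above C on 55 ballots; C above B on 0.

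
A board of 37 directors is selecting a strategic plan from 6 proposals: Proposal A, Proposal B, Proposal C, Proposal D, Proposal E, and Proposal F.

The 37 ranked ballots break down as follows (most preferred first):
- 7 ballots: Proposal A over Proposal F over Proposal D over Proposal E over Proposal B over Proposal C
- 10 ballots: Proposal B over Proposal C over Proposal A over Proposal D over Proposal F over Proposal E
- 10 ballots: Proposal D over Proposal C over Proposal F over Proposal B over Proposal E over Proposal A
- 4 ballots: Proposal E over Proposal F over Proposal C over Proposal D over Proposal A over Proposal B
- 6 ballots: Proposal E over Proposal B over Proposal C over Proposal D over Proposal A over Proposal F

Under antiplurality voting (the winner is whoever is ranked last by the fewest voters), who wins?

Last-place votes: Proposal A 10, Proposal B 4, Proposal C 7, Proposal D 0, Proposal E 10, Proposal F 6.

Proposal D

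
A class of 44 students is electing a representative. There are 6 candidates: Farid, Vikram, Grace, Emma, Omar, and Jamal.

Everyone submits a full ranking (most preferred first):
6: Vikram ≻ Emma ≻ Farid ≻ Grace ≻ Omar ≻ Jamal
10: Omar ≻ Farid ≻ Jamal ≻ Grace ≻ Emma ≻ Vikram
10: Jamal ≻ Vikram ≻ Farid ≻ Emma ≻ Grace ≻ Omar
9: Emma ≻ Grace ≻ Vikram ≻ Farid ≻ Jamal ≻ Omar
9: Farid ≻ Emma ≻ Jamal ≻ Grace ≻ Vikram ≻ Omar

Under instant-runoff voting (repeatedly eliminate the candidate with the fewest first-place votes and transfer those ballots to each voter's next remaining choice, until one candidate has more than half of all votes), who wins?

Round 1: Farid 9, Vikram 6, Grace 0, Emma 9, Omar 10, Jamal 10. Grace eliminated.
Round 2: Farid 9, Vikram 6, Emma 9, Omar 10, Jamal 10. Vikram eliminated.
Round 3: Farid 9, Emma 15, Omar 10, Jamal 10. Farid eliminated.
Round 4: Emma 24, Omar 10, Jamal 10. Emma has a majority (≥23).

Emma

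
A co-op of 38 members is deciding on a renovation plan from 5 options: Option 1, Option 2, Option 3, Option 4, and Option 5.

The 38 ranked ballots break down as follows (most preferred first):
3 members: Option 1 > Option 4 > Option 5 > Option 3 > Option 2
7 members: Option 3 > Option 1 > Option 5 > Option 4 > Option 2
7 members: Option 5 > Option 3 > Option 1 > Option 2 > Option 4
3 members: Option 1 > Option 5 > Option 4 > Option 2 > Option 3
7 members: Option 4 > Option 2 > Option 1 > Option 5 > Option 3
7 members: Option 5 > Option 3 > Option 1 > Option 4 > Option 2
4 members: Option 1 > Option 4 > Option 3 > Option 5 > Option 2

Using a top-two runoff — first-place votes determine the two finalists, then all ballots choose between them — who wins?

Round 1 first-place votes: Option 1 10, Option 2 0, Option 3 7, Option 4 7, Option 5 14. Option 5 and Option 1 advance.
Runoff: Option 5 is ranked above Option 1 on 14 ballots, Option 1 above Option 5 on 24.

Option 1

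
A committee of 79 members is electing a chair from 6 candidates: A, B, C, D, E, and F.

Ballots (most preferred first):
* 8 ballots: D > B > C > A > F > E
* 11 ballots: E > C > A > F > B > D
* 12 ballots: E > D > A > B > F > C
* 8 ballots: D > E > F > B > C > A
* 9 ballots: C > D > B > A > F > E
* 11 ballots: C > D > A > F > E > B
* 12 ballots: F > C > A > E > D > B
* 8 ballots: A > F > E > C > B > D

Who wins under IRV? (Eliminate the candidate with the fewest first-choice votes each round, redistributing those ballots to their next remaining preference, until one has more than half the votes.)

Round 1: A 8, B 0, C 20, D 16, E 23, F 12. B eliminated.
Round 2: A 8, C 20, D 16, E 23, F 12. A eliminated.
Round 3: C 20, D 16, E 23, F 20. D eliminated.
Round 4: C 28, E 31, F 20. F eliminated.
Round 5: C 40, E 39. C has a majority (≥40).

C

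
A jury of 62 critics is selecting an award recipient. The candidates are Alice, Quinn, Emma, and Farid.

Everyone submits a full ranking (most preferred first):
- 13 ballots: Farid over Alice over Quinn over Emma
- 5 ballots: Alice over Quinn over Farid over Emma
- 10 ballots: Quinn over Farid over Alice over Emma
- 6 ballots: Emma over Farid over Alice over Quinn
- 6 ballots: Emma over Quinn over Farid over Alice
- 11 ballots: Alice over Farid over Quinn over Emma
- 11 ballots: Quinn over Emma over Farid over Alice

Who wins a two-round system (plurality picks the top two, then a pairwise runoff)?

Alice

Round 1 first-place votes: Alice 16, Quinn 21, Emma 12, Farid 13. Quinn and Alice advance.
Runoff: Quinn is ranked above Alice on 27 ballots, Alice above Quinn on 35.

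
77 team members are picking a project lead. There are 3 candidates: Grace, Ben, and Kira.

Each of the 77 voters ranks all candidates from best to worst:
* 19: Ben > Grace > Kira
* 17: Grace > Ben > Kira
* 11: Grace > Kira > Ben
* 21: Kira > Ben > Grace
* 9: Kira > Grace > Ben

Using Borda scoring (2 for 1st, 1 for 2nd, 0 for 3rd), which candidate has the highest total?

Grace: 19×1 + 17×2 + 11×2 + 21×0 + 9×1 = 84
Ben: 19×2 + 17×1 + 11×0 + 21×1 + 9×0 = 76
Kira: 19×0 + 17×0 + 11×1 + 21×2 + 9×2 = 71

Grace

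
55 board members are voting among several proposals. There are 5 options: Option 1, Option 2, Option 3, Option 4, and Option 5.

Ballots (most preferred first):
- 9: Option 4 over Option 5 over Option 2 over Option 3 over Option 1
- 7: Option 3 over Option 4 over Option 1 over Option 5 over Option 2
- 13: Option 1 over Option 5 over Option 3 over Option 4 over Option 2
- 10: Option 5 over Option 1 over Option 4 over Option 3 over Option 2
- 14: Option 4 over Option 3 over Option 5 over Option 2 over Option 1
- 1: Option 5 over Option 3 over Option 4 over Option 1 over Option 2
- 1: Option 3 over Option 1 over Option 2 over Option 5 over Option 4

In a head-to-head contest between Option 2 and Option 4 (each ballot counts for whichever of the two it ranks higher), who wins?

Option 2 is ranked above Option 4 on 1 ballots; Option 4 above Option 2 on 54.

Option 4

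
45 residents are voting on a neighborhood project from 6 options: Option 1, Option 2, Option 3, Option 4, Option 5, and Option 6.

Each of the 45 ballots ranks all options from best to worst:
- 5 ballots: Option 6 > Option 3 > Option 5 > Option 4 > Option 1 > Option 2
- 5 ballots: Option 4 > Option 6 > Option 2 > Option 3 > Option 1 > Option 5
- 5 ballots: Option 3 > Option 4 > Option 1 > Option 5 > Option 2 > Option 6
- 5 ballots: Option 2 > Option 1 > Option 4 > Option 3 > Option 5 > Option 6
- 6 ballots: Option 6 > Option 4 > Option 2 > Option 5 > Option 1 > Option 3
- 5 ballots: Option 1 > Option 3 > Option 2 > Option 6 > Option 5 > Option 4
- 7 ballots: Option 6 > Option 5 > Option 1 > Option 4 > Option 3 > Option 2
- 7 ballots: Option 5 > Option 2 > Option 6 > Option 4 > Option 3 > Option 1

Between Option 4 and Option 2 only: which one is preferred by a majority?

Option 4 is ranked above Option 2 on 28 ballots; Option 2 above Option 4 on 17.

Option 4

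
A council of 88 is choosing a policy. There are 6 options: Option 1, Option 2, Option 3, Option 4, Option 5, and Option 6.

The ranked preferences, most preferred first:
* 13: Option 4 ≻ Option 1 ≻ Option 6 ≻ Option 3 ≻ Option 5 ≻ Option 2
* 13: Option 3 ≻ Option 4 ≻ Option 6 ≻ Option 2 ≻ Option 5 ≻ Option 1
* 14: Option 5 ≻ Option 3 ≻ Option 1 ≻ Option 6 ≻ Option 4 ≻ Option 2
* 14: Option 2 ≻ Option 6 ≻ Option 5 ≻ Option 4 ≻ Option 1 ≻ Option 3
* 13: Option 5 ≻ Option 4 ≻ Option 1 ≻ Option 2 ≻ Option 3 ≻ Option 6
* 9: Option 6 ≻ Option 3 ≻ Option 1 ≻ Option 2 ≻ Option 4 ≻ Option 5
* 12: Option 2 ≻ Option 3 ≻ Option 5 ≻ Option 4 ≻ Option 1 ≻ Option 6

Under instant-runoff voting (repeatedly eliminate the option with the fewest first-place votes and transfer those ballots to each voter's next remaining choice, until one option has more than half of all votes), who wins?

Option 3

Round 1: Option 1 0, Option 2 26, Option 3 13, Option 4 13, Option 5 27, Option 6 9. Option 1 eliminated.
Round 2: Option 2 26, Option 3 13, Option 4 13, Option 5 27, Option 6 9. Option 6 eliminated.
Round 3: Option 2 26, Option 3 22, Option 4 13, Option 5 27. Option 4 eliminated.
Round 4: Option 2 26, Option 3 35, Option 5 27. Option 2 eliminated.
Round 5: Option 3 47, Option 5 41. Option 3 has a majority (≥45).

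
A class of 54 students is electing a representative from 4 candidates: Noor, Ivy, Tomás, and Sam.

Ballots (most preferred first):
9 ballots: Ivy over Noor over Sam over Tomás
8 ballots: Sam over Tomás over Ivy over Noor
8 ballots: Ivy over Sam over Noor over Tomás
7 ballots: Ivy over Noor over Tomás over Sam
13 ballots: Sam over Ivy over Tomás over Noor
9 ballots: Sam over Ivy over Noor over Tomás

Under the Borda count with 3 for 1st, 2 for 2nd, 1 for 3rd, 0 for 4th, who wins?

Ivy

Noor: 9×2 + 8×0 + 8×1 + 7×2 + 13×0 + 9×1 = 49
Ivy: 9×3 + 8×1 + 8×3 + 7×3 + 13×2 + 9×2 = 124
Tomás: 9×0 + 8×2 + 8×0 + 7×1 + 13×1 + 9×0 = 36
Sam: 9×1 + 8×3 + 8×2 + 7×0 + 13×3 + 9×3 = 115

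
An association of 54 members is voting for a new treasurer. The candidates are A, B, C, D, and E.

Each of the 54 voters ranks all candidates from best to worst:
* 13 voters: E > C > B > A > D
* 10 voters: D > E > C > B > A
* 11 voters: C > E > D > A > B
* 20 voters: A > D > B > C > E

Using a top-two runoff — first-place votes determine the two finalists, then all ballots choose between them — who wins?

Round 1 first-place votes: A 20, B 0, C 11, D 10, E 13. A and E advance.
Runoff: A is ranked above E on 20 ballots, E above A on 34.

E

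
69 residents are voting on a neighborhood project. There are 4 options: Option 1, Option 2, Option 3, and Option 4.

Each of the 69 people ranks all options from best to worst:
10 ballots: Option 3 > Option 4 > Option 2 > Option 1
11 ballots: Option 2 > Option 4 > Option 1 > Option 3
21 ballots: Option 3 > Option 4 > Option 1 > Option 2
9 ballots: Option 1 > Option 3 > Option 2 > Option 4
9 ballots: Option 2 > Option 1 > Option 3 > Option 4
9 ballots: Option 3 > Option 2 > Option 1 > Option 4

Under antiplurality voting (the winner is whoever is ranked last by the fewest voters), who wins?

Last-place votes: Option 1 10, Option 2 21, Option 3 11, Option 4 27.

Option 1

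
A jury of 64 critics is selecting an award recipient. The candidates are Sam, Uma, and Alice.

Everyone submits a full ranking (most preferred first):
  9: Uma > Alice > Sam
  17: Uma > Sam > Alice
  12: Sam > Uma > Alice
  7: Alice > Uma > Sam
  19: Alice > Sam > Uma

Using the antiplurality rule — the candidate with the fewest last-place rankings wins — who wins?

Sam

Last-place votes: Sam 16, Uma 19, Alice 29.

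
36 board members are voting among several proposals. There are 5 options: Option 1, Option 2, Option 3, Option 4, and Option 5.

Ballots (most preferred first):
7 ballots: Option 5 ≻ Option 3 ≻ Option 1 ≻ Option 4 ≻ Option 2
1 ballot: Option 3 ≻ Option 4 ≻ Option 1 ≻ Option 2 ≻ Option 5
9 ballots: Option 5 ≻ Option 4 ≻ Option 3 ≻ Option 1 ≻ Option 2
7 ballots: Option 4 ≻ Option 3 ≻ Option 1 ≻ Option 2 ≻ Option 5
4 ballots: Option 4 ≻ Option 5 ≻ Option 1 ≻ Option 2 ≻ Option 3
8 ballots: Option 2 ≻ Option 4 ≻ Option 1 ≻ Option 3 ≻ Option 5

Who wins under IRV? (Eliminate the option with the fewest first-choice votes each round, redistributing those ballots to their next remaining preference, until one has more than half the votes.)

Round 1: Option 1 0, Option 2 8, Option 3 1, Option 4 11, Option 5 16. Option 1 eliminated.
Round 2: Option 2 8, Option 3 1, Option 4 11, Option 5 16. Option 3 eliminated.
Round 3: Option 2 8, Option 4 12, Option 5 16. Option 2 eliminated.
Round 4: Option 4 20, Option 5 16. Option 4 has a majority (≥19).

Option 4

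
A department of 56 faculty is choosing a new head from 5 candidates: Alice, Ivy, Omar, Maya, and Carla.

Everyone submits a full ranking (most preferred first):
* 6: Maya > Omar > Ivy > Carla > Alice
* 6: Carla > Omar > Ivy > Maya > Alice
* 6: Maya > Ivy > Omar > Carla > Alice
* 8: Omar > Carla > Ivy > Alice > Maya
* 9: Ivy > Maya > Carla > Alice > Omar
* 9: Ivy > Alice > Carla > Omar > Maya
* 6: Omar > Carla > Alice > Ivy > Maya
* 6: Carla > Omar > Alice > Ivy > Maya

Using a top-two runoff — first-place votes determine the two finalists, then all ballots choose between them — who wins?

Omar

Round 1 first-place votes: Alice 0, Ivy 18, Omar 14, Maya 12, Carla 12. Ivy and Omar advance.
Runoff: Ivy is ranked above Omar on 24 ballots, Omar above Ivy on 32.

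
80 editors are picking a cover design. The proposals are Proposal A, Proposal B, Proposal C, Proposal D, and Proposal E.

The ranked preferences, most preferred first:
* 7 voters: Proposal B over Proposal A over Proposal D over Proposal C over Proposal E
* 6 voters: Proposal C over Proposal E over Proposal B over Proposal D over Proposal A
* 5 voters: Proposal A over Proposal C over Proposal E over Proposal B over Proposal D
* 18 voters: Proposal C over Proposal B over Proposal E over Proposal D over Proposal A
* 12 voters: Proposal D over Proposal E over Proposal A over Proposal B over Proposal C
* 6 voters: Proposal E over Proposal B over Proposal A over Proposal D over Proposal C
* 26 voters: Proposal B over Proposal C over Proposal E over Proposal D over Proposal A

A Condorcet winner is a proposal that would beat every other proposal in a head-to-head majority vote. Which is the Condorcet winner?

Proposal B

Proposal B vs Proposal A: 63–17
Proposal B vs Proposal C: 51–29
Proposal B vs Proposal D: 68–12
Proposal B vs Proposal E: 51–29
Proposal B beats every other proposal.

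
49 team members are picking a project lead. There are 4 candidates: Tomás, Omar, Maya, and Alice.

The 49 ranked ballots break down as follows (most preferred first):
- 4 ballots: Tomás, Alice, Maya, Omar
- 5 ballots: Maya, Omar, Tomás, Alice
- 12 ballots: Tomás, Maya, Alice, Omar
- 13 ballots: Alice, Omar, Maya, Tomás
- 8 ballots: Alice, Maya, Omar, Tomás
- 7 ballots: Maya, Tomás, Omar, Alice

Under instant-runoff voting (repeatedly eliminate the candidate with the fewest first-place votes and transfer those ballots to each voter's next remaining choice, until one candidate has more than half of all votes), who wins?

Tomás

Round 1: Tomás 16, Omar 0, Maya 12, Alice 21. Omar eliminated.
Round 2: Tomás 16, Maya 12, Alice 21. Maya eliminated.
Round 3: Tomás 28, Alice 21. Tomás has a majority (≥25).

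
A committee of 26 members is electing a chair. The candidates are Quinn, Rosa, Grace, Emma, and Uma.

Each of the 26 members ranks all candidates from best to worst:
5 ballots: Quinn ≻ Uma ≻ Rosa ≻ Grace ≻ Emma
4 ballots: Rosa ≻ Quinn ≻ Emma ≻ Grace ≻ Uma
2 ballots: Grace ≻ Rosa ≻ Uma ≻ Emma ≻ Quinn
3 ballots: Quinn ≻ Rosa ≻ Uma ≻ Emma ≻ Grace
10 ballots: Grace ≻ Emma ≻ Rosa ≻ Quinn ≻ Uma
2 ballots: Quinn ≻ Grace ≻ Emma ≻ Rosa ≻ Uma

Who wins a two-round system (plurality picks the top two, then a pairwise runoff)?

Round 1 first-place votes: Quinn 10, Rosa 4, Grace 12, Emma 0, Uma 0. Grace and Quinn advance.
Runoff: Grace is ranked above Quinn on 12 ballots, Quinn above Grace on 14.

Quinn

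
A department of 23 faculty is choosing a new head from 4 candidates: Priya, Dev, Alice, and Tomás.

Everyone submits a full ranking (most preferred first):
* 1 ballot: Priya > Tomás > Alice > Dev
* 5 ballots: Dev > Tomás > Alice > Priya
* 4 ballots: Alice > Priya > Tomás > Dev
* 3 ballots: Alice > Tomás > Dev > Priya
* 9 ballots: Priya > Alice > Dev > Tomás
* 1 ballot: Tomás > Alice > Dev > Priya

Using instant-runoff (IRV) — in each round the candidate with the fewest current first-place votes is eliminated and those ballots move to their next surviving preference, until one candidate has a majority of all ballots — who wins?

Alice

Round 1: Priya 10, Dev 5, Alice 7, Tomás 1. Tomás eliminated.
Round 2: Priya 10, Dev 5, Alice 8. Dev eliminated.
Round 3: Priya 10, Alice 13. Alice has a majority (≥12).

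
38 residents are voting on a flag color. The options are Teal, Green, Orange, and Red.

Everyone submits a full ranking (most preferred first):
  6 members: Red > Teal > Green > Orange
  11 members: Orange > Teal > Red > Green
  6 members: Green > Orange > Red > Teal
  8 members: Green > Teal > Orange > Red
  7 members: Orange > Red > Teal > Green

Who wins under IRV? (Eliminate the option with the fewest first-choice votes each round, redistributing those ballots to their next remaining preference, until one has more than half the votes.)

Green

Round 1: Teal 0, Green 14, Orange 18, Red 6. Teal eliminated.
Round 2: Green 14, Orange 18, Red 6. Red eliminated.
Round 3: Green 20, Orange 18. Green has a majority (≥20).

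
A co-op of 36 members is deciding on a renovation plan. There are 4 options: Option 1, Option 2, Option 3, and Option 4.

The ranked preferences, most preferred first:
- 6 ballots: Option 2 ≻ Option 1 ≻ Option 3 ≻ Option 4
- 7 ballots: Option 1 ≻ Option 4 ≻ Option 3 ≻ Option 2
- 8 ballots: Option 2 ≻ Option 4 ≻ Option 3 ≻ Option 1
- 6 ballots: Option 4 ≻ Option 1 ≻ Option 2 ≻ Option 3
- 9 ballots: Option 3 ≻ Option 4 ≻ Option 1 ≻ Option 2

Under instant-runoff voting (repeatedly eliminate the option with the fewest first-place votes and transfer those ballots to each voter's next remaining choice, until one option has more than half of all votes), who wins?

Round 1: Option 1 7, Option 2 14, Option 3 9, Option 4 6. Option 4 eliminated.
Round 2: Option 1 13, Option 2 14, Option 3 9. Option 3 eliminated.
Round 3: Option 1 22, Option 2 14. Option 1 has a majority (≥19).

Option 1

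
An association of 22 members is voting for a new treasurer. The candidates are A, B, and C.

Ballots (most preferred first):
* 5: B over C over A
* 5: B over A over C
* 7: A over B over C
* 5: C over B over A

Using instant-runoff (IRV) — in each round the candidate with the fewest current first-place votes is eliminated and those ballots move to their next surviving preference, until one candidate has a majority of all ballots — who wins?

B

Round 1: A 7, B 10, C 5. C eliminated.
Round 2: A 7, B 15. B has a majority (≥12).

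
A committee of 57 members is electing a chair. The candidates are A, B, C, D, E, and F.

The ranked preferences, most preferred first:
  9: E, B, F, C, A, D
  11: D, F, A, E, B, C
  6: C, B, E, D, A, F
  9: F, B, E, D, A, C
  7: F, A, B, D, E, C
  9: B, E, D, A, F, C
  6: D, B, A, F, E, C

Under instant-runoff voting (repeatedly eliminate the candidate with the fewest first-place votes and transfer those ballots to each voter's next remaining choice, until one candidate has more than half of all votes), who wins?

Round 1: A 0, B 9, C 6, D 17, E 9, F 16. A eliminated.
Round 2: B 9, C 6, D 17, E 9, F 16. C eliminated.
Round 3: B 15, D 17, E 9, F 16. E eliminated.
Round 4: B 24, D 17, F 16. F eliminated.
Round 5: B 40, D 17. B has a majority (≥29).

B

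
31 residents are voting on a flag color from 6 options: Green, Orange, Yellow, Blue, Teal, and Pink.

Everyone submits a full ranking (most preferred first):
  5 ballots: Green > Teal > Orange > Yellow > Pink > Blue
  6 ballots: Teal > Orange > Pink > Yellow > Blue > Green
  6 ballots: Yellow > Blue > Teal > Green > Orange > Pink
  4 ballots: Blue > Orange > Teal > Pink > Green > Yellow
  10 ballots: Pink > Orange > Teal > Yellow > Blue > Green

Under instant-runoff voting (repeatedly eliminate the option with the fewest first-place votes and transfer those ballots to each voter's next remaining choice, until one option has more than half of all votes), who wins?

Round 1: Green 5, Orange 0, Yellow 6, Blue 4, Teal 6, Pink 10. Orange eliminated.
Round 2: Green 5, Yellow 6, Blue 4, Teal 6, Pink 10. Blue eliminated.
Round 3: Green 5, Yellow 6, Teal 10, Pink 10. Green eliminated.
Round 4: Yellow 6, Teal 15, Pink 10. Yellow eliminated.
Round 5: Teal 21, Pink 10. Teal has a majority (≥16).

Teal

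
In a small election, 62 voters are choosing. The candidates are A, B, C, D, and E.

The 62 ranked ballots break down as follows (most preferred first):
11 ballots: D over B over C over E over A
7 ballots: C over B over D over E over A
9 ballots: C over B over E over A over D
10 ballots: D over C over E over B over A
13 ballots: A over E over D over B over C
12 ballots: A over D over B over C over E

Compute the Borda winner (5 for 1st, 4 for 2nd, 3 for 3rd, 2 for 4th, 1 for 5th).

A: 11×1 + 7×1 + 9×2 + 10×1 + 13×5 + 12×5 = 171
B: 11×4 + 7×4 + 9×4 + 10×2 + 13×2 + 12×3 = 190
C: 11×3 + 7×5 + 9×5 + 10×4 + 13×1 + 12×2 = 190
D: 11×5 + 7×3 + 9×1 + 10×5 + 13×3 + 12×4 = 222
E: 11×2 + 7×2 + 9×3 + 10×3 + 13×4 + 12×1 = 157

D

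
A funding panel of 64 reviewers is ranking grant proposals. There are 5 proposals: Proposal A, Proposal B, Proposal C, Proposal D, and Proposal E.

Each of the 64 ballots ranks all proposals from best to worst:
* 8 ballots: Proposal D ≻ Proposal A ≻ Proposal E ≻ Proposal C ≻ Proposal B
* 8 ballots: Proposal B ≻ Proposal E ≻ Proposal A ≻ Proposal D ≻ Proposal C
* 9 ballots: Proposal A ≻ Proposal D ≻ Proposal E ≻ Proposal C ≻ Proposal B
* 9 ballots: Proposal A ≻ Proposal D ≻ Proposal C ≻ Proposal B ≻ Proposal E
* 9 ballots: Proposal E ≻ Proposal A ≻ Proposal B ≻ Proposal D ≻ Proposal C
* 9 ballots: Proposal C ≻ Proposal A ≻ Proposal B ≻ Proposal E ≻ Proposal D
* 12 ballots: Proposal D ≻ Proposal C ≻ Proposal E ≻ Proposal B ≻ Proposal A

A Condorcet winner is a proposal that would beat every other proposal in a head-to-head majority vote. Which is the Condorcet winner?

Proposal A

Proposal A vs Proposal B: 44–20
Proposal A vs Proposal C: 43–21
Proposal A vs Proposal D: 44–20
Proposal A vs Proposal E: 35–29
Proposal A beats every other proposal.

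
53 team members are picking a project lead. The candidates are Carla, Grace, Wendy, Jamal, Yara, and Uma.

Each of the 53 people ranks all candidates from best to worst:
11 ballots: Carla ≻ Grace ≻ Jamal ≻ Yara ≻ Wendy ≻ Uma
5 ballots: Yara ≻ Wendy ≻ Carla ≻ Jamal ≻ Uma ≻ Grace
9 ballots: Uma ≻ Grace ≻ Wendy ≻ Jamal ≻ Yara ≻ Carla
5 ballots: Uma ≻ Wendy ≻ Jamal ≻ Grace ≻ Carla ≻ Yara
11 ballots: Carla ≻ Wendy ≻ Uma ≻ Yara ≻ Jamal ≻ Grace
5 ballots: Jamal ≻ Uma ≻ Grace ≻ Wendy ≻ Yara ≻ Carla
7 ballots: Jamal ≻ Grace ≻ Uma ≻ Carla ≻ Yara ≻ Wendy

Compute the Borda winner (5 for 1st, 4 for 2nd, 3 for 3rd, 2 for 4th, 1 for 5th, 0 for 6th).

Carla: 11×5 + 5×3 + 9×0 + 5×1 + 11×5 + 5×0 + 7×2 = 144
Grace: 11×4 + 5×0 + 9×4 + 5×2 + 11×0 + 5×3 + 7×4 = 133
Wendy: 11×1 + 5×4 + 9×3 + 5×4 + 11×4 + 5×2 + 7×0 = 132
Jamal: 11×3 + 5×2 + 9×2 + 5×3 + 11×1 + 5×5 + 7×5 = 147
Yara: 11×2 + 5×5 + 9×1 + 5×0 + 11×2 + 5×1 + 7×1 = 90
Uma: 11×0 + 5×1 + 9×5 + 5×5 + 11×3 + 5×4 + 7×3 = 149

Uma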